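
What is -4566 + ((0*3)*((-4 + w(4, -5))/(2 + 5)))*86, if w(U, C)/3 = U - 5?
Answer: -4566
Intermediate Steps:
w(U, C) = -15 + 3*U (w(U, C) = 3*(U - 5) = 3*(-5 + U) = -15 + 3*U)
-4566 + ((0*3)*((-4 + w(4, -5))/(2 + 5)))*86 = -4566 + ((0*3)*((-4 + (-15 + 3*4))/(2 + 5)))*86 = -4566 + (0*((-4 + (-15 + 12))/7))*86 = -4566 + (0*((-4 - 3)*(⅐)))*86 = -4566 + (0*(-7*⅐))*86 = -4566 + (0*(-1))*86 = -4566 + 0*86 = -4566 + 0 = -4566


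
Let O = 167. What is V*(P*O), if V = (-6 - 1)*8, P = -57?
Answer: 533064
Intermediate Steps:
V = -56 (V = -7*8 = -56)
V*(P*O) = -(-3192)*167 = -56*(-9519) = 533064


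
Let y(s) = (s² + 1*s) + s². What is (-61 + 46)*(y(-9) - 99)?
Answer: -810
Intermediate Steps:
y(s) = s + 2*s² (y(s) = (s² + s) + s² = (s + s²) + s² = s + 2*s²)
(-61 + 46)*(y(-9) - 99) = (-61 + 46)*(-9*(1 + 2*(-9)) - 99) = -15*(-9*(1 - 18) - 99) = -15*(-9*(-17) - 99) = -15*(153 - 99) = -15*54 = -810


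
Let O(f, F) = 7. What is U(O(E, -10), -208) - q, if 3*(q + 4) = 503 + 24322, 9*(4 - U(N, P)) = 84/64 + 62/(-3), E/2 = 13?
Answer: -3570415/432 ≈ -8264.8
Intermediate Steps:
E = 26 (E = 2*13 = 26)
U(N, P) = 2657/432 (U(N, P) = 4 - (84/64 + 62/(-3))/9 = 4 - (84*(1/64) + 62*(-⅓))/9 = 4 - (21/16 - 62/3)/9 = 4 - ⅑*(-929/48) = 4 + 929/432 = 2657/432)
q = 8271 (q = -4 + (503 + 24322)/3 = -4 + (⅓)*24825 = -4 + 8275 = 8271)
U(O(E, -10), -208) - q = 2657/432 - 1*8271 = 2657/432 - 8271 = -3570415/432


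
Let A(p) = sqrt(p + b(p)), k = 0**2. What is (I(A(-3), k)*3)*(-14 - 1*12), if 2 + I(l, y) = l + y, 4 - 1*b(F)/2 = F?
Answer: 156 - 78*sqrt(11) ≈ -102.70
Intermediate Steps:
b(F) = 8 - 2*F
k = 0
A(p) = sqrt(8 - p) (A(p) = sqrt(p + (8 - 2*p)) = sqrt(8 - p))
I(l, y) = -2 + l + y (I(l, y) = -2 + (l + y) = -2 + l + y)
(I(A(-3), k)*3)*(-14 - 1*12) = ((-2 + sqrt(8 - 1*(-3)) + 0)*3)*(-14 - 1*12) = ((-2 + sqrt(8 + 3) + 0)*3)*(-14 - 12) = ((-2 + sqrt(11) + 0)*3)*(-26) = ((-2 + sqrt(11))*3)*(-26) = (-6 + 3*sqrt(11))*(-26) = 156 - 78*sqrt(11)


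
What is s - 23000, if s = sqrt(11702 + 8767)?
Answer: -23000 + sqrt(20469) ≈ -22857.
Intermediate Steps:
s = sqrt(20469) ≈ 143.07
s - 23000 = sqrt(20469) - 23000 = -23000 + sqrt(20469)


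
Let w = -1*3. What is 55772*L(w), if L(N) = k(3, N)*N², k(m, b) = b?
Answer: -1505844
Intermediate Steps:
w = -3
L(N) = N³ (L(N) = N*N² = N³)
55772*L(w) = 55772*(-3)³ = 55772*(-27) = -1505844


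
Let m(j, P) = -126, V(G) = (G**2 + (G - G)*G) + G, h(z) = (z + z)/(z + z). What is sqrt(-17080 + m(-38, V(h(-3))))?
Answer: I*sqrt(17206) ≈ 131.17*I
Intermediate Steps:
h(z) = 1 (h(z) = (2*z)/((2*z)) = (2*z)*(1/(2*z)) = 1)
V(G) = G + G**2 (V(G) = (G**2 + 0*G) + G = (G**2 + 0) + G = G**2 + G = G + G**2)
sqrt(-17080 + m(-38, V(h(-3)))) = sqrt(-17080 - 126) = sqrt(-17206) = I*sqrt(17206)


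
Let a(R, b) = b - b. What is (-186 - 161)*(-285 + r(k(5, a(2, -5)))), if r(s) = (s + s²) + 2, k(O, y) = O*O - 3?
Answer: -77381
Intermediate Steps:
a(R, b) = 0
k(O, y) = -3 + O² (k(O, y) = O² - 3 = -3 + O²)
r(s) = 2 + s + s²
(-186 - 161)*(-285 + r(k(5, a(2, -5)))) = (-186 - 161)*(-285 + (2 + (-3 + 5²) + (-3 + 5²)²)) = -347*(-285 + (2 + (-3 + 25) + (-3 + 25)²)) = -347*(-285 + (2 + 22 + 22²)) = -347*(-285 + (2 + 22 + 484)) = -347*(-285 + 508) = -347*223 = -77381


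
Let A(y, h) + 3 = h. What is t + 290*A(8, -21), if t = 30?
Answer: -6930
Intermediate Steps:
A(y, h) = -3 + h
t + 290*A(8, -21) = 30 + 290*(-3 - 21) = 30 + 290*(-24) = 30 - 6960 = -6930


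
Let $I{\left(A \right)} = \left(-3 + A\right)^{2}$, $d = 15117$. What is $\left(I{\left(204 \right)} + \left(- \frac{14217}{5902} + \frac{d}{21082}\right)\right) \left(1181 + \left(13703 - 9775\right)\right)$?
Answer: $\frac{493875521909118}{2392807} \approx 2.064 \cdot 10^{8}$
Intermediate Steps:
$\left(I{\left(204 \right)} + \left(- \frac{14217}{5902} + \frac{d}{21082}\right)\right) \left(1181 + \left(13703 - 9775\right)\right) = \left(\left(-3 + 204\right)^{2} + \left(- \frac{14217}{5902} + \frac{15117}{21082}\right)\right) \left(1181 + \left(13703 - 9775\right)\right) = \left(201^{2} + \left(\left(-14217\right) \frac{1}{5902} + 15117 \cdot \frac{1}{21082}\right)\right) \left(1181 + \left(13703 - 9775\right)\right) = \left(40401 + \left(- \frac{14217}{5902} + \frac{15117}{21082}\right)\right) \left(1181 + 3928\right) = \left(40401 - \frac{52625565}{31106491}\right) 5109 = \frac{1256680717326}{31106491} \cdot 5109 = \frac{493875521909118}{2392807}$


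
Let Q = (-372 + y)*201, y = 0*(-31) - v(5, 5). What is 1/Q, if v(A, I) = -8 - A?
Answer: -1/72159 ≈ -1.3858e-5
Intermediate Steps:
y = 13 (y = 0*(-31) - (-8 - 1*5) = 0 - (-8 - 5) = 0 - 1*(-13) = 0 + 13 = 13)
Q = -72159 (Q = (-372 + 13)*201 = -359*201 = -72159)
1/Q = 1/(-72159) = -1/72159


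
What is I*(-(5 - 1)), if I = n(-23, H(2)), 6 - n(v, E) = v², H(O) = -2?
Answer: 2092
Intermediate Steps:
n(v, E) = 6 - v²
I = -523 (I = 6 - 1*(-23)² = 6 - 1*529 = 6 - 529 = -523)
I*(-(5 - 1)) = -(-523)*(5 - 1) = -(-523)*4 = -523*(-4) = 2092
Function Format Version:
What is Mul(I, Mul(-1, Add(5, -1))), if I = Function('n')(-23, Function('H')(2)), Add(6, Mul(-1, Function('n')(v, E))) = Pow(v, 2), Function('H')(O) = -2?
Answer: 2092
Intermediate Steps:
Function('n')(v, E) = Add(6, Mul(-1, Pow(v, 2)))
I = -523 (I = Add(6, Mul(-1, Pow(-23, 2))) = Add(6, Mul(-1, 529)) = Add(6, -529) = -523)
Mul(I, Mul(-1, Add(5, -1))) = Mul(-523, Mul(-1, Add(5, -1))) = Mul(-523, Mul(-1, 4)) = Mul(-523, -4) = 2092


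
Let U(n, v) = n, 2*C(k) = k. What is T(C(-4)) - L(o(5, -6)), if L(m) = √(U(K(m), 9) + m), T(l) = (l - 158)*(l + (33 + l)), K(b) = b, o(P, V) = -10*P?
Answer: -4640 - 10*I ≈ -4640.0 - 10.0*I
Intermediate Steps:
C(k) = k/2
T(l) = (-158 + l)*(33 + 2*l)
L(m) = √2*√m (L(m) = √(m + m) = √(2*m) = √2*√m)
T(C(-4)) - L(o(5, -6)) = (-5214 - 283*(-4)/2 + 2*((½)*(-4))²) - √2*√(-10*5) = (-5214 - 283*(-2) + 2*(-2)²) - √2*√(-50) = (-5214 + 566 + 2*4) - √2*5*I*√2 = (-5214 + 566 + 8) - 10*I = -4640 - 10*I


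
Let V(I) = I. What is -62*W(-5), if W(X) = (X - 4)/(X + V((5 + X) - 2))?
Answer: -558/7 ≈ -79.714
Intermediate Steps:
W(X) = (-4 + X)/(3 + 2*X) (W(X) = (X - 4)/(X + ((5 + X) - 2)) = (-4 + X)/(X + (3 + X)) = (-4 + X)/(3 + 2*X))
-62*W(-5) = -62*(-4 - 5)/(3 + 2*(-5)) = -62*(-9)/(3 - 10) = -62*(-9)/(-7) = -(-62)*(-9)/7 = -62*9/7 = -558/7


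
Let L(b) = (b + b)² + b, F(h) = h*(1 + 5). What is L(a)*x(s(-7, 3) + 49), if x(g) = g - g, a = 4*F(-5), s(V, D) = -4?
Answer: 0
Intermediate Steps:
F(h) = 6*h (F(h) = h*6 = 6*h)
a = -120 (a = 4*(6*(-5)) = 4*(-30) = -120)
L(b) = b + 4*b² (L(b) = (2*b)² + b = 4*b² + b = b + 4*b²)
x(g) = 0
L(a)*x(s(-7, 3) + 49) = -120*(1 + 4*(-120))*0 = -120*(1 - 480)*0 = -120*(-479)*0 = 57480*0 = 0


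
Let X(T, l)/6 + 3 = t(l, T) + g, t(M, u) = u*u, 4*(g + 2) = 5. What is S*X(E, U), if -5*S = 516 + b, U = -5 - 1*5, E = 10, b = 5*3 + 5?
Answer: -61908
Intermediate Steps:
g = -¾ (g = -2 + (¼)*5 = -2 + 5/4 = -¾ ≈ -0.75000)
b = 20 (b = 15 + 5 = 20)
t(M, u) = u²
U = -10 (U = -5 - 5 = -10)
X(T, l) = -45/2 + 6*T² (X(T, l) = -18 + 6*(T² - ¾) = -18 + 6*(-¾ + T²) = -18 + (-9/2 + 6*T²) = -45/2 + 6*T²)
S = -536/5 (S = -(516 + 20)/5 = -⅕*536 = -536/5 ≈ -107.20)
S*X(E, U) = -536*(-45/2 + 6*10²)/5 = -536*(-45/2 + 6*100)/5 = -536*(-45/2 + 600)/5 = -536/5*1155/2 = -61908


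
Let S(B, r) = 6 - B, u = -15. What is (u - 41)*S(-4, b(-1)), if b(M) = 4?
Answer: -560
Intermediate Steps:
(u - 41)*S(-4, b(-1)) = (-15 - 41)*(6 - 1*(-4)) = -56*(6 + 4) = -56*10 = -560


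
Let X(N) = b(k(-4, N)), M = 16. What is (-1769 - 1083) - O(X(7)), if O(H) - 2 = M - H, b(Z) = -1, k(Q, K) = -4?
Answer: -2871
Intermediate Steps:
X(N) = -1
O(H) = 18 - H (O(H) = 2 + (16 - H) = 18 - H)
(-1769 - 1083) - O(X(7)) = (-1769 - 1083) - (18 - 1*(-1)) = -2852 - (18 + 1) = -2852 - 1*19 = -2852 - 19 = -2871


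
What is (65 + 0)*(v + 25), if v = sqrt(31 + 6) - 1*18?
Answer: 455 + 65*sqrt(37) ≈ 850.38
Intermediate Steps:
v = -18 + sqrt(37) (v = sqrt(37) - 18 = -18 + sqrt(37) ≈ -11.917)
(65 + 0)*(v + 25) = (65 + 0)*((-18 + sqrt(37)) + 25) = 65*(7 + sqrt(37)) = 455 + 65*sqrt(37)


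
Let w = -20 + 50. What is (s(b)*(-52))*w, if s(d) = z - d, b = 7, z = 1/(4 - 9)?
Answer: 11232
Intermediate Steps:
z = -⅕ (z = 1/(-5) = -⅕ ≈ -0.20000)
w = 30
s(d) = -⅕ - d
(s(b)*(-52))*w = ((-⅕ - 1*7)*(-52))*30 = ((-⅕ - 7)*(-52))*30 = -36/5*(-52)*30 = (1872/5)*30 = 11232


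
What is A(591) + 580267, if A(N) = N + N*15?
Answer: 589723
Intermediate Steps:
A(N) = 16*N (A(N) = N + 15*N = 16*N)
A(591) + 580267 = 16*591 + 580267 = 9456 + 580267 = 589723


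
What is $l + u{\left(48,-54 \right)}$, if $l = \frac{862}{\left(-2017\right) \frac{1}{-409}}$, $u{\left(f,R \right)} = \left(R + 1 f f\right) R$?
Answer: $- \frac{244712942}{2017} \approx -1.2133 \cdot 10^{5}$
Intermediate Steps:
$u{\left(f,R \right)} = R \left(R + f^{2}\right)$ ($u{\left(f,R \right)} = \left(R + f f\right) R = \left(R + f^{2}\right) R = R \left(R + f^{2}\right)$)
$l = \frac{352558}{2017}$ ($l = \frac{862}{\left(-2017\right) \left(- \frac{1}{409}\right)} = \frac{862}{\frac{2017}{409}} = 862 \cdot \frac{409}{2017} = \frac{352558}{2017} \approx 174.79$)
$l + u{\left(48,-54 \right)} = \frac{352558}{2017} - 54 \left(-54 + 48^{2}\right) = \frac{352558}{2017} - 54 \left(-54 + 2304\right) = \frac{352558}{2017} - 121500 = - \frac{244712942}{2017}$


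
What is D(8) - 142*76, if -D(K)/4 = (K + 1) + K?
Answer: -10860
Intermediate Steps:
D(K) = -4 - 8*K (D(K) = -4*((K + 1) + K) = -4*((1 + K) + K) = -4*(1 + 2*K) = -4 - 8*K)
D(8) - 142*76 = (-4 - 8*8) - 142*76 = (-4 - 64) - 10792 = -68 - 10792 = -10860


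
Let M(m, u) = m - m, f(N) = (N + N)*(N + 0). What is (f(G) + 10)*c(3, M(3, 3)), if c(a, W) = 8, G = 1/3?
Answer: 736/9 ≈ 81.778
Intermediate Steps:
G = 1/3 ≈ 0.33333
f(N) = 2*N**2 (f(N) = (2*N)*N = 2*N**2)
M(m, u) = 0
(f(G) + 10)*c(3, M(3, 3)) = (2*(1/3)**2 + 10)*8 = (2*(1/9) + 10)*8 = (2/9 + 10)*8 = (92/9)*8 = 736/9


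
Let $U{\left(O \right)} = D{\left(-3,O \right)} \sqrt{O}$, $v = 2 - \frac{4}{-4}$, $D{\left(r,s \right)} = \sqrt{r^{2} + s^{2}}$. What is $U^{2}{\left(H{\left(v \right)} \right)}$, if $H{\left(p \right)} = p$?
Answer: $54$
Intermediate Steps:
$v = 3$ ($v = 2 - 4 \left(- \frac{1}{4}\right) = 2 - -1 = 2 + 1 = 3$)
$U{\left(O \right)} = \sqrt{O} \sqrt{9 + O^{2}}$ ($U{\left(O \right)} = \sqrt{\left(-3\right)^{2} + O^{2}} \sqrt{O} = \sqrt{9 + O^{2}} \sqrt{O} = \sqrt{O} \sqrt{9 + O^{2}}$)
$U^{2}{\left(H{\left(v \right)} \right)} = \left(\sqrt{3} \sqrt{9 + 3^{2}}\right)^{2} = \left(\sqrt{3} \sqrt{9 + 9}\right)^{2} = \left(\sqrt{3} \sqrt{18}\right)^{2} = \left(\sqrt{3} \cdot 3 \sqrt{2}\right)^{2} = \left(3 \sqrt{6}\right)^{2} = 54$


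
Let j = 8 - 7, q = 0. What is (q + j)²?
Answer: 1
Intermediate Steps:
j = 1
(q + j)² = (0 + 1)² = 1² = 1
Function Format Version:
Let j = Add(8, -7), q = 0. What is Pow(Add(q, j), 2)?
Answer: 1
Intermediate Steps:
j = 1
Pow(Add(q, j), 2) = Pow(Add(0, 1), 2) = Pow(1, 2) = 1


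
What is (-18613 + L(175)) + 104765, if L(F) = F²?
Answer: 116777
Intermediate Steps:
(-18613 + L(175)) + 104765 = (-18613 + 175²) + 104765 = (-18613 + 30625) + 104765 = 12012 + 104765 = 116777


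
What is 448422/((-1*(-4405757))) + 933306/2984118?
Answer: 908343934073/2191216461221 ≈ 0.41454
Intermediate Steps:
448422/((-1*(-4405757))) + 933306/2984118 = 448422/4405757 + 933306*(1/2984118) = 448422*(1/4405757) + 155551/497353 = 448422/4405757 + 155551/497353 = 908343934073/2191216461221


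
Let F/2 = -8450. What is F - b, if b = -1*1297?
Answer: -15603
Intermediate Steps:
b = -1297
F = -16900 (F = 2*(-8450) = -16900)
F - b = -16900 - 1*(-1297) = -16900 + 1297 = -15603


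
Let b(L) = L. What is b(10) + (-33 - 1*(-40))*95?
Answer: 675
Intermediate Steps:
b(10) + (-33 - 1*(-40))*95 = 10 + (-33 - 1*(-40))*95 = 10 + (-33 + 40)*95 = 10 + 7*95 = 10 + 665 = 675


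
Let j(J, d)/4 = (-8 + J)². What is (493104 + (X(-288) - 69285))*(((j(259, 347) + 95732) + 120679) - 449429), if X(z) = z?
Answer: 8041159566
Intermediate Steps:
j(J, d) = 4*(-8 + J)²
(493104 + (X(-288) - 69285))*(((j(259, 347) + 95732) + 120679) - 449429) = (493104 + (-288 - 69285))*(((4*(-8 + 259)² + 95732) + 120679) - 449429) = (493104 - 69573)*(((4*251² + 95732) + 120679) - 449429) = 423531*(((4*63001 + 95732) + 120679) - 449429) = 423531*(((252004 + 95732) + 120679) - 449429) = 423531*((347736 + 120679) - 449429) = 423531*(468415 - 449429) = 423531*18986 = 8041159566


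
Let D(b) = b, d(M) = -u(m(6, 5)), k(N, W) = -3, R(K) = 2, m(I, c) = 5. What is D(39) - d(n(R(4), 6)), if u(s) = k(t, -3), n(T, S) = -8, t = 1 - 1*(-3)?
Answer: 36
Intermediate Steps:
t = 4 (t = 1 + 3 = 4)
u(s) = -3
d(M) = 3 (d(M) = -1*(-3) = 3)
D(39) - d(n(R(4), 6)) = 39 - 1*3 = 39 - 3 = 36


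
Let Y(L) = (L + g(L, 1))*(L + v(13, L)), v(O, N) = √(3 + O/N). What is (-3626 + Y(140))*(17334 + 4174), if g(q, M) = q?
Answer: 765125592 + 86032*√15155 ≈ 7.7572e+8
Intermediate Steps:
Y(L) = 2*L*(L + √(3 + 13/L)) (Y(L) = (L + L)*(L + √(3 + 13/L)) = (2*L)*(L + √(3 + 13/L)) = 2*L*(L + √(3 + 13/L)))
(-3626 + Y(140))*(17334 + 4174) = (-3626 + 2*140*(140 + √((13 + 3*140)/140)))*(17334 + 4174) = (-3626 + 2*140*(140 + √((13 + 420)/140)))*21508 = (-3626 + 2*140*(140 + √((1/140)*433)))*21508 = (-3626 + 2*140*(140 + √(433/140)))*21508 = (-3626 + 2*140*(140 + √15155/70))*21508 = (-3626 + (39200 + 4*√15155))*21508 = (35574 + 4*√15155)*21508 = 765125592 + 86032*√15155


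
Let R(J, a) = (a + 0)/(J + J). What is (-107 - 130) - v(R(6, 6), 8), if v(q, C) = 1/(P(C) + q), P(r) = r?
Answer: -4031/17 ≈ -237.12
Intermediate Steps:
R(J, a) = a/(2*J) (R(J, a) = a/((2*J)) = a*(1/(2*J)) = a/(2*J))
v(q, C) = 1/(C + q)
(-107 - 130) - v(R(6, 6), 8) = (-107 - 130) - 1/(8 + (½)*6/6) = -237 - 1/(8 + (½)*6*(⅙)) = -237 - 1/(8 + ½) = -237 - 1/17/2 = -237 - 1*2/17 = -237 - 2/17 = -4031/17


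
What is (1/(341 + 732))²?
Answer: 1/1151329 ≈ 8.6856e-7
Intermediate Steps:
(1/(341 + 732))² = (1/1073)² = 1/1151329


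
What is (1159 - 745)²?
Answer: 171396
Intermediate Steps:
(1159 - 745)² = 414² = 171396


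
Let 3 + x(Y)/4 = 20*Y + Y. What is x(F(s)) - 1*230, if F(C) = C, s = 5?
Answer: 178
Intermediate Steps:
x(Y) = -12 + 84*Y (x(Y) = -12 + 4*(20*Y + Y) = -12 + 4*(21*Y) = -12 + 84*Y)
x(F(s)) - 1*230 = (-12 + 84*5) - 1*230 = (-12 + 420) - 230 = 408 - 230 = 178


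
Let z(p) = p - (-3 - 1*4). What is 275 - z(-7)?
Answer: 275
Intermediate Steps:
z(p) = 7 + p (z(p) = p - (-3 - 4) = p - 1*(-7) = p + 7 = 7 + p)
275 - z(-7) = 275 - (7 - 7) = 275 - 1*0 = 275 + 0 = 275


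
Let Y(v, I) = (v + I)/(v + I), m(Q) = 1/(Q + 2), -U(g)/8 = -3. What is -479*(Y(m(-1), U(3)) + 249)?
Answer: -119750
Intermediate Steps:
U(g) = 24 (U(g) = -8*(-3) = 24)
m(Q) = 1/(2 + Q)
Y(v, I) = 1 (Y(v, I) = (I + v)/(I + v) = 1)
-479*(Y(m(-1), U(3)) + 249) = -479*(1 + 249) = -479*250 = -119750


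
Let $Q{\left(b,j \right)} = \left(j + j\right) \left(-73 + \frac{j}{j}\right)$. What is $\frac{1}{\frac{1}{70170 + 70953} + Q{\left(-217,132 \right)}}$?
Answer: $- \frac{141123}{2682465983} \approx -5.2609 \cdot 10^{-5}$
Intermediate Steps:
$Q{\left(b,j \right)} = - 144 j$ ($Q{\left(b,j \right)} = 2 j \left(-73 + 1\right) = 2 j \left(-72\right) = - 144 j$)
$\frac{1}{\frac{1}{70170 + 70953} + Q{\left(-217,132 \right)}} = \frac{1}{\frac{1}{70170 + 70953} - 19008} = \frac{1}{\frac{1}{141123} - 19008} = \frac{1}{- \frac{2682465983}{141123}} = - \frac{141123}{2682465983}$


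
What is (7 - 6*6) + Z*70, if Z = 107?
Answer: 7461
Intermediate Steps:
(7 - 6*6) + Z*70 = (7 - 6*6) + 107*70 = (7 - 36) + 7490 = -29 + 7490 = 7461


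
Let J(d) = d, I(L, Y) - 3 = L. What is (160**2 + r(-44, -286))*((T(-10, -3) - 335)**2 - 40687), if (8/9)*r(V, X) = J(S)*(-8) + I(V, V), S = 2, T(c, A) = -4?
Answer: 7582520579/4 ≈ 1.8956e+9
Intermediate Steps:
I(L, Y) = 3 + L
r(V, X) = -117/8 + 9*V/8 (r(V, X) = 9*(2*(-8) + (3 + V))/8 = 9*(-16 + (3 + V))/8 = 9*(-13 + V)/8 = -117/8 + 9*V/8)
(160**2 + r(-44, -286))*((T(-10, -3) - 335)**2 - 40687) = (160**2 + (-117/8 + (9/8)*(-44)))*((-4 - 335)**2 - 40687) = (25600 + (-117/8 - 99/2))*((-339)**2 - 40687) = (25600 - 513/8)*(114921 - 40687) = (204287/8)*74234 = 7582520579/4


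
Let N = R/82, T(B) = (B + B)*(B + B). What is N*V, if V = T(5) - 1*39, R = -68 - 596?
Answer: -20252/41 ≈ -493.95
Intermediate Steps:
R = -664
T(B) = 4*B² (T(B) = (2*B)*(2*B) = 4*B²)
V = 61 (V = 4*5² - 1*39 = 4*25 - 39 = 100 - 39 = 61)
N = -332/41 (N = -664/82 = -664*1/82 = -332/41 ≈ -8.0976)
N*V = -332/41*61 = -20252/41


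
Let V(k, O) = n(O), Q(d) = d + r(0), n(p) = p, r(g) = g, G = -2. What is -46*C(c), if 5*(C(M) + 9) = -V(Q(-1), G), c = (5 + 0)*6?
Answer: 1978/5 ≈ 395.60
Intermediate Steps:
Q(d) = d (Q(d) = d + 0 = d)
V(k, O) = O
c = 30 (c = 5*6 = 30)
C(M) = -43/5 (C(M) = -9 + (-1*(-2))/5 = -9 + (1/5)*2 = -9 + 2/5 = -43/5)
-46*C(c) = -46*(-43/5) = 1978/5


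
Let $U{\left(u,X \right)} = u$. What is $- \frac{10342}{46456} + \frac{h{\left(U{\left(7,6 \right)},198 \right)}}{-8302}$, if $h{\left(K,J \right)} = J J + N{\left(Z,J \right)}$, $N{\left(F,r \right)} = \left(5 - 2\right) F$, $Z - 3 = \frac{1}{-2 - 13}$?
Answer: $- \frac{2384411401}{482097140} \approx -4.9459$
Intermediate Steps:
$Z = \frac{44}{15}$ ($Z = 3 + \frac{1}{-2 - 13} = 3 + \frac{1}{-15} = 3 - \frac{1}{15} = \frac{44}{15} \approx 2.9333$)
$N{\left(F,r \right)} = 3 F$
$h{\left(K,J \right)} = \frac{44}{5} + J^{2}$ ($h{\left(K,J \right)} = J J + 3 \cdot \frac{44}{15} = J^{2} + \frac{44}{5} = \frac{44}{5} + J^{2}$)
$- \frac{10342}{46456} + \frac{h{\left(U{\left(7,6 \right)},198 \right)}}{-8302} = - \frac{10342}{46456} + \frac{\frac{44}{5} + 198^{2}}{-8302} = \left(-10342\right) \frac{1}{46456} + \left(\frac{44}{5} + 39204\right) \left(- \frac{1}{8302}\right) = - \frac{5171}{23228} + \frac{196064}{5} \left(- \frac{1}{8302}\right) = - \frac{5171}{23228} - \frac{98032}{20755} = - \frac{2384411401}{482097140}$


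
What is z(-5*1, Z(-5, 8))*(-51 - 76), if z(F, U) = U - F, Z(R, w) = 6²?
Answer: -5207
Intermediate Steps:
Z(R, w) = 36
z(-5*1, Z(-5, 8))*(-51 - 76) = (36 - (-5))*(-51 - 76) = (36 - 1*(-5))*(-127) = (36 + 5)*(-127) = 41*(-127) = -5207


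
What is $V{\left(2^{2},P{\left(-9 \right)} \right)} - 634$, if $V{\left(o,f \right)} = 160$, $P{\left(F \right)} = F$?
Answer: $-474$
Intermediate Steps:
$V{\left(2^{2},P{\left(-9 \right)} \right)} - 634 = 160 - 634 = -474$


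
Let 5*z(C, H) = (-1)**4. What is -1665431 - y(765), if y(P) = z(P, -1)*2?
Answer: -8327157/5 ≈ -1.6654e+6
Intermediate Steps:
z(C, H) = 1/5 (z(C, H) = (1/5)*(-1)**4 = (1/5)*1 = 1/5)
y(P) = 2/5 (y(P) = (1/5)*2 = 2/5)
-1665431 - y(765) = -1665431 - 1*2/5 = -1665431 - 2/5 = -8327157/5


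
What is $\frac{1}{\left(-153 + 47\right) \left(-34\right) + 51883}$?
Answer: $\frac{1}{55487} \approx 1.8022 \cdot 10^{-5}$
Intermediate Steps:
$\frac{1}{\left(-153 + 47\right) \left(-34\right) + 51883} = \frac{1}{\left(-106\right) \left(-34\right) + 51883} = \frac{1}{3604 + 51883} = \frac{1}{55487}$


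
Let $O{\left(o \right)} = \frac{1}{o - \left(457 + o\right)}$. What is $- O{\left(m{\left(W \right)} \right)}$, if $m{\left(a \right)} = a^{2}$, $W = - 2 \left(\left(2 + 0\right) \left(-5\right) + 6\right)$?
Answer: $\frac{1}{457} \approx 0.0021882$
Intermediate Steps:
$W = 8$ ($W = - 2 \left(2 \left(-5\right) + 6\right) = - 2 \left(-10 + 6\right) = \left(-2\right) \left(-4\right) = 8$)
$O{\left(o \right)} = - \frac{1}{457}$ ($O{\left(o \right)} = \frac{1}{-457} = - \frac{1}{457}$)
$- O{\left(m{\left(W \right)} \right)} = \left(-1\right) \left(- \frac{1}{457}\right) = \frac{1}{457}$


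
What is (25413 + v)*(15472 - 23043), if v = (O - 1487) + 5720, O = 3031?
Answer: -247397567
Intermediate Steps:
v = 7264 (v = (3031 - 1487) + 5720 = 1544 + 5720 = 7264)
(25413 + v)*(15472 - 23043) = (25413 + 7264)*(15472 - 23043) = 32677*(-7571) = -247397567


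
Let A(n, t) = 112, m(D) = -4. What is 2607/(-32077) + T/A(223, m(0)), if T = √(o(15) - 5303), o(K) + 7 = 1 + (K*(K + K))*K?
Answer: -2607/32077 + √1441/112 ≈ 0.25766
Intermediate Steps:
o(K) = -6 + 2*K³ (o(K) = -7 + (1 + (K*(K + K))*K) = -7 + (1 + (K*(2*K))*K) = -7 + (1 + (2*K²)*K) = -7 + (1 + 2*K³) = -6 + 2*K³)
T = √1441 (T = √((-6 + 2*15³) - 5303) = √((-6 + 2*3375) - 5303) = √((-6 + 6750) - 5303) = √(6744 - 5303) = √1441 ≈ 37.961)
2607/(-32077) + T/A(223, m(0)) = 2607/(-32077) + √1441/112 = 2607*(-1/32077) + √1441*(1/112) = -2607/32077 + √1441/112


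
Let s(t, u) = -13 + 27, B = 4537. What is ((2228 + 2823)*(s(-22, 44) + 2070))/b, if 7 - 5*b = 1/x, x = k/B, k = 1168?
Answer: 61473498560/3639 ≈ 1.6893e+7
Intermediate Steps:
x = 1168/4537 ≈ 0.25744
s(t, u) = 14
b = 3639/5840 (b = 7/5 - 1/(5*1168/4537) = 7/5 - ⅕*4537/1168 = 7/5 - 4537/5840 = 3639/5840 ≈ 0.62312)
((2228 + 2823)*(s(-22, 44) + 2070))/b = ((2228 + 2823)*(14 + 2070))/(3639/5840) = (5051*2084)*(5840/3639) = 10526284*(5840/3639) = 61473498560/3639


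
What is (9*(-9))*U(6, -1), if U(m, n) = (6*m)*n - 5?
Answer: 3321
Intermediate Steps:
U(m, n) = -5 + 6*m*n (U(m, n) = 6*m*n - 5 = -5 + 6*m*n)
(9*(-9))*U(6, -1) = (9*(-9))*(-5 + 6*6*(-1)) = -81*(-5 - 36) = -81*(-41) = 3321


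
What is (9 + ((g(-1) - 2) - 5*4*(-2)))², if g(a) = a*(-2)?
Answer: 2401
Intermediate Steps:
g(a) = -2*a
(9 + ((g(-1) - 2) - 5*4*(-2)))² = (9 + ((-2*(-1) - 2) - 5*4*(-2)))² = (9 + ((2 - 2) - 20*(-2)))² = (9 + (0 + 40))² = (9 + 40)² = 49² = 2401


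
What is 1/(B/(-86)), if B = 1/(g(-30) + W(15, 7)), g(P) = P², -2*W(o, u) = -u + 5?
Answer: -77486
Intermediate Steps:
W(o, u) = -5/2 + u/2 (W(o, u) = -(-u + 5)/2 = -(5 - u)/2 = -5/2 + u/2)
B = 1/901 (B = 1/((-30)² + (-5/2 + (½)*7)) = 1/(900 + (-5/2 + 7/2)) = 1/(900 + 1) = 1/901 ≈ 0.0011099)
1/(B/(-86)) = 1/((1/901)/(-86)) = 1/(-1/86*1/901) = 1/(-1/77486) = -77486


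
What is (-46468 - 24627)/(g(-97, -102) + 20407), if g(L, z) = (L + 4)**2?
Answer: -71095/29056 ≈ -2.4468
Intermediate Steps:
g(L, z) = (4 + L)**2
(-46468 - 24627)/(g(-97, -102) + 20407) = (-46468 - 24627)/((4 - 97)**2 + 20407) = -71095/((-93)**2 + 20407) = -71095/(8649 + 20407) = -71095/29056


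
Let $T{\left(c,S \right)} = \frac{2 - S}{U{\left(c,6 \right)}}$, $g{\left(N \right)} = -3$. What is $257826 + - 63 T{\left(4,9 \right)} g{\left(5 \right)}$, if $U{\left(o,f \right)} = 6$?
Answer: $\frac{515211}{2} \approx 2.5761 \cdot 10^{5}$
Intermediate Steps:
$T{\left(c,S \right)} = \frac{1}{3} - \frac{S}{6}$ ($T{\left(c,S \right)} = \frac{2 - S}{6} = \left(2 - S\right) \frac{1}{6} = \frac{1}{3} - \frac{S}{6}$)
$257826 + - 63 T{\left(4,9 \right)} g{\left(5 \right)} = 257826 + - 63 \left(\frac{1}{3} - \frac{3}{2}\right) \left(-3\right) = 257826 + \left(-63\right) \left(- \frac{7}{6}\right) \left(-3\right) = 257826 + \frac{147}{2} \left(-3\right) = 257826 - \frac{441}{2} = \frac{515211}{2}$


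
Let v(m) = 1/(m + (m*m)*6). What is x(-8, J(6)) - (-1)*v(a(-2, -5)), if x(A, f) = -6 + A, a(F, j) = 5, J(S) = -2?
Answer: -2169/155 ≈ -13.994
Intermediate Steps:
v(m) = 1/(m + 6*m²) (v(m) = 1/(m + m²*6) = 1/(m + 6*m²))
x(-8, J(6)) - (-1)*v(a(-2, -5)) = (-6 - 8) - (-1)*1/(5*(1 + 6*5)) = -14 - (-1)*1/(5*(1 + 30)) = -14 - (-1)*(⅕)/31 = -14 - (-1)*(⅕)*(1/31) = -14 - (-1)/155 = -14 - 1*(-1/155) = -14 + 1/155 = -2169/155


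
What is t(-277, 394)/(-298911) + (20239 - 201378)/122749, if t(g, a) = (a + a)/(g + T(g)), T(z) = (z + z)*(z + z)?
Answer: -16602796920123143/11250899625564621 ≈ -1.4757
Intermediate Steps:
T(z) = 4*z² (T(z) = (2*z)*(2*z) = 4*z²)
t(g, a) = 2*a/(g + 4*g²) (t(g, a) = (a + a)/(g + 4*g²) = (2*a)/(g + 4*g²) = 2*a/(g + 4*g²))
t(-277, 394)/(-298911) + (20239 - 201378)/122749 = (2*394/(-277*(1 + 4*(-277))))/(-298911) + (20239 - 201378)/122749 = (2*394*(-1/277)/(1 - 1108))*(-1/298911) - 181139*1/122749 = (2*394*(-1/277)/(-1107))*(-1/298911) - 181139/122749 = (2*394*(-1/277)*(-1/1107))*(-1/298911) - 181139/122749 = (788/306639)*(-1/298911) - 181139/122749 = -788/91657770129 - 181139/122749 = -16602796920123143/11250899625564621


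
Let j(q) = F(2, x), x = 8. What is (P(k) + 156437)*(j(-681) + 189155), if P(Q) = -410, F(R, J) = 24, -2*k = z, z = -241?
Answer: 29517031833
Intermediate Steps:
k = 241/2 (k = -½*(-241) = 241/2 ≈ 120.50)
j(q) = 24
(P(k) + 156437)*(j(-681) + 189155) = (-410 + 156437)*(24 + 189155) = 156027*189179 = 29517031833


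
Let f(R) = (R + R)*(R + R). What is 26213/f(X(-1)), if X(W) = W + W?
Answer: 26213/16 ≈ 1638.3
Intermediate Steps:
X(W) = 2*W
f(R) = 4*R² (f(R) = (2*R)*(2*R) = 4*R²)
26213/f(X(-1)) = 26213/((4*(2*(-1))²)) = 26213/((4*(-2)²)) = 26213/((4*4)) = 26213/16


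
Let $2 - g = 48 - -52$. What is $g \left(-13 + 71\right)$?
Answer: $-5684$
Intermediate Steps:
$g = -98$ ($g = 2 - \left(48 - -52\right) = 2 - \left(48 + 52\right) = 2 - 100 = -98$)
$g \left(-13 + 71\right) = - 98 \left(-13 + 71\right) = \left(-98\right) 58 = -5684$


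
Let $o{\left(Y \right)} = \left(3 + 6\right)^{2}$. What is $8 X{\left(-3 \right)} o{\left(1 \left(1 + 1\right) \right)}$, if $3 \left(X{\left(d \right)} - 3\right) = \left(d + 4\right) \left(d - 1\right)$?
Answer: $1080$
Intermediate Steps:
$o{\left(Y \right)} = 81$ ($o{\left(Y \right)} = 9^{2} = 81$)
$X{\left(d \right)} = 3 + \frac{\left(-1 + d\right) \left(4 + d\right)}{3}$ ($X{\left(d \right)} = 3 + \frac{\left(d + 4\right) \left(d - 1\right)}{3} = 3 + \frac{\left(4 + d\right) \left(-1 + d\right)}{3} = 3 + \frac{\left(-1 + d\right) \left(4 + d\right)}{3}$)
$8 X{\left(-3 \right)} o{\left(1 \left(1 + 1\right) \right)} = 8 \left(\frac{5}{3} - 3 + \frac{\left(-3\right)^{2}}{3}\right) 81 = 8 \left(\frac{5}{3} - 3 + \frac{1}{3} \cdot 9\right) 81 = 8 \left(\frac{5}{3} - 3 + 3\right) 81 = 8 \cdot \frac{5}{3} \cdot 81 = \frac{40}{3} \cdot 81 = 1080$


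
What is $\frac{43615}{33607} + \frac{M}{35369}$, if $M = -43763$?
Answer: $\frac{71875794}{1188645983} \approx 0.060469$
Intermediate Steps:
$\frac{43615}{33607} + \frac{M}{35369} = \frac{43615}{33607} - \frac{43763}{35369} = \frac{71875794}{1188645983}$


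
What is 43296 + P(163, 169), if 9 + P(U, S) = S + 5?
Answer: 43461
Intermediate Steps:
P(U, S) = -4 + S (P(U, S) = -9 + (S + 5) = -9 + (5 + S) = -4 + S)
43296 + P(163, 169) = 43296 + (-4 + 169) = 43296 + 165 = 43461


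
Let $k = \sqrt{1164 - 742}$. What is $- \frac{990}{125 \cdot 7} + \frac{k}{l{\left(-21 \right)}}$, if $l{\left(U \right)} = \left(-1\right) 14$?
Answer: $- \frac{198}{175} - \frac{\sqrt{422}}{14} \approx -2.5988$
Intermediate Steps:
$k = \sqrt{422} \approx 20.543$
$l{\left(U \right)} = -14$
$- \frac{990}{125 \cdot 7} + \frac{k}{l{\left(-21 \right)}} = - \frac{990}{125 \cdot 7} + \frac{\sqrt{422}}{-14} = - \frac{990}{875} + \sqrt{422} \left(- \frac{1}{14}\right) = \left(-990\right) \frac{1}{875} - \frac{\sqrt{422}}{14} = - \frac{198}{175} - \frac{\sqrt{422}}{14}$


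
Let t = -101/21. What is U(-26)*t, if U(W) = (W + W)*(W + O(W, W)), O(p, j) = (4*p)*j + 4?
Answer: 4695288/7 ≈ 6.7076e+5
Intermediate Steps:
O(p, j) = 4 + 4*j*p (O(p, j) = 4*j*p + 4 = 4 + 4*j*p)
U(W) = 2*W*(4 + W + 4*W**2) (U(W) = (W + W)*(W + (4 + 4*W*W)) = (2*W)*(W + (4 + 4*W**2)) = (2*W)*(4 + W + 4*W**2) = 2*W*(4 + W + 4*W**2))
t = -101/21 (t = -101*1/21 = -101/21 ≈ -4.8095)
U(-26)*t = (2*(-26)*(4 - 26 + 4*(-26)**2))*(-101/21) = (2*(-26)*(4 - 26 + 4*676))*(-101/21) = (2*(-26)*(4 - 26 + 2704))*(-101/21) = (2*(-26)*2682)*(-101/21) = -139464*(-101/21) = 4695288/7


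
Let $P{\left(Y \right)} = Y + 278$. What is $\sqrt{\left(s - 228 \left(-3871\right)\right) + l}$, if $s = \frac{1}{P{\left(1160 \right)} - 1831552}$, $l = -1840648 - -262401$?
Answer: $\frac{i \sqrt{28765218406219438}}{203346} \approx 834.06 i$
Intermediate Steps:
$P{\left(Y \right)} = 278 + Y$
$l = -1578247$ ($l = -1840648 + 262401 = -1578247$)
$s = - \frac{1}{1830114}$ ($s = \frac{1}{\left(278 + 1160\right) - 1831552} = \frac{1}{1438 - 1831552} = \frac{1}{-1830114} = - \frac{1}{1830114} \approx -5.4641 \cdot 10^{-7}$)
$\sqrt{\left(s - 228 \left(-3871\right)\right) + l} = \sqrt{\left(- \frac{1}{1830114} - 228 \left(-3871\right)\right) - 1578247} = \sqrt{\left(- \frac{1}{1830114} - -882588\right) - 1578247} = \sqrt{\left(- \frac{1}{1830114} + 882588\right) - 1578247} = \sqrt{\frac{1615236655031}{1830114} - 1578247} = \sqrt{- \frac{1273135275127}{1830114}} = \frac{i \sqrt{28765218406219438}}{203346}$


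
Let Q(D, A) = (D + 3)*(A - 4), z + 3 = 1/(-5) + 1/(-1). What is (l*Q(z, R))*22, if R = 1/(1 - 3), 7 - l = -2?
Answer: 5346/5 ≈ 1069.2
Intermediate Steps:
l = 9 (l = 7 - 1*(-2) = 7 + 2 = 9)
R = -1/2 (R = 1/(-2) = -1/2 ≈ -0.50000)
z = -21/5 (z = -3 + (1/(-5) + 1/(-1)) = -3 + (1*(-1/5) + 1*(-1)) = -3 + (-1/5 - 1) = -3 - 6/5 = -21/5 ≈ -4.2000)
Q(D, A) = (-4 + A)*(3 + D) (Q(D, A) = (3 + D)*(-4 + A) = (-4 + A)*(3 + D))
(l*Q(z, R))*22 = (9*(-12 - 4*(-21/5) + 3*(-1/2) - 1/2*(-21/5)))*22 = (9*(-12 + 84/5 - 3/2 + 21/10))*22 = (9*(27/5))*22 = (243/5)*22 = 5346/5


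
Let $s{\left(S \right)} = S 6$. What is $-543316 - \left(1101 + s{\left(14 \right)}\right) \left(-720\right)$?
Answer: $309884$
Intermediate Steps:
$s{\left(S \right)} = 6 S$
$-543316 - \left(1101 + s{\left(14 \right)}\right) \left(-720\right) = -543316 - \left(1101 + 6 \cdot 14\right) \left(-720\right) = -543316 - \left(1101 + 84\right) \left(-720\right) = -543316 - 1185 \left(-720\right) = -543316 - -853200 = -543316 + 853200 = 309884$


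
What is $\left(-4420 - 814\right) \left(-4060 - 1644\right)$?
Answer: $29854736$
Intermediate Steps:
$\left(-4420 - 814\right) \left(-4060 - 1644\right) = \left(-5234\right) \left(-5704\right) = 29854736$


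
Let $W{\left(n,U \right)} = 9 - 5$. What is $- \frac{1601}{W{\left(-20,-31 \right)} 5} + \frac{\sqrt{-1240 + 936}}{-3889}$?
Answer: $- \frac{1601}{20} - \frac{4 i \sqrt{19}}{3889} \approx -80.05 - 0.0044833 i$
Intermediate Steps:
$W{\left(n,U \right)} = 4$
$- \frac{1601}{W{\left(-20,-31 \right)} 5} + \frac{\sqrt{-1240 + 936}}{-3889} = - \frac{1601}{4 \cdot 5} + \frac{\sqrt{-1240 + 936}}{-3889} = - \frac{1601}{20} + \sqrt{-304} \left(- \frac{1}{3889}\right) = \left(-1601\right) \frac{1}{20} + 4 i \sqrt{19} \left(- \frac{1}{3889}\right) = - \frac{1601}{20} - \frac{4 i \sqrt{19}}{3889}$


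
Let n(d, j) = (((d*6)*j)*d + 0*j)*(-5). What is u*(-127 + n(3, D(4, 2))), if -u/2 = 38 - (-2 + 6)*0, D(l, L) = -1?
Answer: -10868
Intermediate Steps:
u = -76 (u = -2*(38 - (-2 + 6)*0) = -2*(38 - 4*0) = -2*(38 - 1*0) = -2*(38 + 0) = -2*38 = -76)
n(d, j) = -30*j*d² (n(d, j) = (((6*d)*j)*d + 0)*(-5) = ((6*d*j)*d + 0)*(-5) = (6*j*d² + 0)*(-5) = (6*j*d²)*(-5) = -30*j*d²)
u*(-127 + n(3, D(4, 2))) = -76*(-127 - 30*(-1)*3²) = -76*(-127 - 30*(-1)*9) = -76*(-127 + 270) = -76*143 = -10868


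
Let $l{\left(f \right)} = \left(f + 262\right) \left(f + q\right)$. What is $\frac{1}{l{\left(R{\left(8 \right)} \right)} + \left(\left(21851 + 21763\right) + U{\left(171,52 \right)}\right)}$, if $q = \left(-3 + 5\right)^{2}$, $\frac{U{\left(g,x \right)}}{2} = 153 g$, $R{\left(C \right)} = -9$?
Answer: $\frac{1}{94675} \approx 1.0562 \cdot 10^{-5}$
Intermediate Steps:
$U{\left(g,x \right)} = 306 g$ ($U{\left(g,x \right)} = 2 \cdot 153 g = 306 g$)
$q = 4$ ($q = 2^{2} = 4$)
$l{\left(f \right)} = \left(4 + f\right) \left(262 + f\right)$ ($l{\left(f \right)} = \left(f + 262\right) \left(f + 4\right) = \left(262 + f\right) \left(4 + f\right) = \left(4 + f\right) \left(262 + f\right)$)
$\frac{1}{l{\left(R{\left(8 \right)} \right)} + \left(\left(21851 + 21763\right) + U{\left(171,52 \right)}\right)} = \frac{1}{\left(1048 + \left(-9\right)^{2} + 266 \left(-9\right)\right) + \left(\left(21851 + 21763\right) + 306 \cdot 171\right)} = \frac{1}{\left(1048 + 81 - 2394\right) + \left(43614 + 52326\right)} = \frac{1}{-1265 + 95940} = \frac{1}{94675}$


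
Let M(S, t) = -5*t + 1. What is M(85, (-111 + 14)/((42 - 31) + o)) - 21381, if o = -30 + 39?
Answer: -85423/4 ≈ -21356.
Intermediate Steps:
o = 9
M(S, t) = 1 - 5*t
M(85, (-111 + 14)/((42 - 31) + o)) - 21381 = (1 - 5*(-111 + 14)/((42 - 31) + 9)) - 21381 = (1 - (-485)/(11 + 9)) - 21381 = (1 - (-485)/20) - 21381 = (1 - 5*(-97/20)) - 21381 = (1 + 97/4) - 21381 = 101/4 - 21381 = -85423/4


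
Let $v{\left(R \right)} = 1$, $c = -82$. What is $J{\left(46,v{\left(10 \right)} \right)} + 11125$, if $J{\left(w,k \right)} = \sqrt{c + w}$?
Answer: $11125 + 6 i \approx 11125.0 + 6.0 i$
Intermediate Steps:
$J{\left(w,k \right)} = \sqrt{-82 + w}$
$J{\left(46,v{\left(10 \right)} \right)} + 11125 = \sqrt{-82 + 46} + 11125 = \sqrt{-36} + 11125 = 6 i + 11125 = 11125 + 6 i$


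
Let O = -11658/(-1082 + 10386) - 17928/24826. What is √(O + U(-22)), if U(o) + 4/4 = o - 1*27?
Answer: 19*I*√120022184715695/28872638 ≈ 7.2094*I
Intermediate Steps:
U(o) = -28 + o (U(o) = -1 + (o - 1*27) = -1 + (o - 27) = -1 + (-27 + o) = -28 + o)
O = -114055905/57745276 (O = -11658/9304 - 17928*1/24826 = -11658*1/9304 - 8964/12413 = -5829/4652 - 8964/12413 = -114055905/57745276 ≈ -1.9752)
√(O + U(-22)) = √(-114055905/57745276 + (-28 - 22)) = √(-114055905/57745276 - 50) = √(-3001319705/57745276) = 19*I*√120022184715695/28872638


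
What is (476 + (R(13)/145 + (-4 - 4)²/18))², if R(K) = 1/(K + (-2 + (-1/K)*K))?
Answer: 39165179887681/170302500 ≈ 2.2997e+5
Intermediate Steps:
R(K) = 1/(-3 + K) (R(K) = 1/(K + (-2 - 1)) = 1/(K - 3) = 1/(-3 + K))
(476 + (R(13)/145 + (-4 - 4)²/18))² = (476 + (1/((-3 + 13)*145) + (-4 - 4)²/18))² = (476 + ((1/145)/10 + (-8)²*(1/18)))² = (476 + ((⅒)*(1/145) + 64*(1/18)))² = (476 + (1/1450 + 32/9))² = (476 + 46409/13050)² = (6258209/13050)² = 39165179887681/170302500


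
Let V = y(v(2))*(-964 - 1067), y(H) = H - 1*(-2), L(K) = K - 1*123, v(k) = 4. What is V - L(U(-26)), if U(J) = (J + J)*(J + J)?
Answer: -14767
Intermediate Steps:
U(J) = 4*J² (U(J) = (2*J)*(2*J) = 4*J²)
L(K) = -123 + K (L(K) = K - 123 = -123 + K)
y(H) = 2 + H (y(H) = H + 2 = 2 + H)
V = -12186 (V = (2 + 4)*(-964 - 1067) = 6*(-2031) = -12186)
V - L(U(-26)) = -12186 - (-123 + 4*(-26)²) = -12186 - (-123 + 4*676) = -12186 - (-123 + 2704) = -12186 - 1*2581 = -12186 - 2581 = -14767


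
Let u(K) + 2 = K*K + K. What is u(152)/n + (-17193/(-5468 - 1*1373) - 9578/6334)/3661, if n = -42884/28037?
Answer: -171233857990038639/11263042608314 ≈ -15203.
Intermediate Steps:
u(K) = -2 + K + K**2 (u(K) = -2 + (K*K + K) = -2 + (K**2 + K) = -2 + (K + K**2) = -2 + K + K**2)
n = -42884/28037 (n = -42884*1/28037 = -42884/28037 ≈ -1.5296)
u(152)/n + (-17193/(-5468 - 1*1373) - 9578/6334)/3661 = (-2 + 152 + 152**2)/(-42884/28037) + (-17193/(-5468 - 1*1373) - 9578/6334)/3661 = (-2 + 152 + 23104)*(-28037/42884) + (-17193/(-5468 - 1373) - 9578*1/6334)*(1/3661) = 23254*(-28037/42884) + (-17193/(-6841) - 4789/3167)*(1/3661) = -2158849/142 + (-17193*(-1/6841) - 4789/3167)*(1/3661) = -2158849/142 + (17193/6841 - 4789/3167)*(1/3661) = -2158849/142 + (21688682/21665447)*(1/3661) = -2158849/142 + 21688682/79317201467 = -171233857990038639/11263042608314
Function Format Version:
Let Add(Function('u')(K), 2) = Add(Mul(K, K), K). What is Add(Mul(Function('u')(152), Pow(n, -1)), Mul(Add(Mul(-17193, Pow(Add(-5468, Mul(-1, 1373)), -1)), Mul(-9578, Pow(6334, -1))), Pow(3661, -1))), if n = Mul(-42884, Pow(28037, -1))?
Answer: Rational(-171233857990038639, 11263042608314) ≈ -15203.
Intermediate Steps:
Function('u')(K) = Add(-2, K, Pow(K, 2)) (Function('u')(K) = Add(-2, Add(Mul(K, K), K)) = Add(-2, Add(Pow(K, 2), K)) = Add(-2, Add(K, Pow(K, 2))) = Add(-2, K, Pow(K, 2)))
n = Rational(-42884, 28037) (n = Mul(-42884, Rational(1, 28037)) = Rational(-42884, 28037) ≈ -1.5296)
Add(Mul(Function('u')(152), Pow(n, -1)), Mul(Add(Mul(-17193, Pow(Add(-5468, Mul(-1, 1373)), -1)), Mul(-9578, Pow(6334, -1))), Pow(3661, -1))) = Add(Mul(Add(-2, 152, Pow(152, 2)), Pow(Rational(-42884, 28037), -1)), Mul(Add(Mul(-17193, Pow(Add(-5468, Mul(-1, 1373)), -1)), Mul(-9578, Pow(6334, -1))), Pow(3661, -1))) = Add(Mul(Add(-2, 152, 23104), Rational(-28037, 42884)), Mul(Add(Mul(-17193, Pow(Add(-5468, -1373), -1)), Mul(-9578, Rational(1, 6334))), Rational(1, 3661))) = Add(Mul(23254, Rational(-28037, 42884)), Mul(Add(Mul(-17193, Pow(-6841, -1)), Rational(-4789, 3167)), Rational(1, 3661))) = Add(Rational(-2158849, 142), Mul(Add(Mul(-17193, Rational(-1, 6841)), Rational(-4789, 3167)), Rational(1, 3661))) = Add(Rational(-2158849, 142), Mul(Add(Rational(17193, 6841), Rational(-4789, 3167)), Rational(1, 3661))) = Add(Rational(-2158849, 142), Mul(Rational(21688682, 21665447), Rational(1, 3661))) = Add(Rational(-2158849, 142), Rational(21688682, 79317201467)) = Rational(-171233857990038639, 11263042608314)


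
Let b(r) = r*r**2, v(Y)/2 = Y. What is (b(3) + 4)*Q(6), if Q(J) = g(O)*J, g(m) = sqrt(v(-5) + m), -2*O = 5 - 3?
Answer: 186*I*sqrt(11) ≈ 616.89*I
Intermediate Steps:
v(Y) = 2*Y
O = -1 (O = -(5 - 3)/2 = -1/2*2 = -1)
b(r) = r**3
g(m) = sqrt(-10 + m) (g(m) = sqrt(2*(-5) + m) = sqrt(-10 + m))
Q(J) = I*J*sqrt(11) (Q(J) = sqrt(-10 - 1)*J = sqrt(-11)*J = (I*sqrt(11))*J = I*J*sqrt(11))
(b(3) + 4)*Q(6) = (3**3 + 4)*(I*6*sqrt(11)) = (27 + 4)*(6*I*sqrt(11)) = 31*(6*I*sqrt(11)) = 186*I*sqrt(11)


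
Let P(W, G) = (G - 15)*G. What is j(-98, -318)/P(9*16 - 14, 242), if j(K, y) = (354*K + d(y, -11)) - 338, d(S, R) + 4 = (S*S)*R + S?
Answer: -573858/27467 ≈ -20.893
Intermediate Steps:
d(S, R) = -4 + S + R*S² (d(S, R) = -4 + ((S*S)*R + S) = -4 + (S²*R + S) = -4 + (R*S² + S) = -4 + (S + R*S²) = -4 + S + R*S²)
P(W, G) = G*(-15 + G) (P(W, G) = (-15 + G)*G = G*(-15 + G))
j(K, y) = -342 + y - 11*y² + 354*K (j(K, y) = (354*K + (-4 + y - 11*y²)) - 338 = (-4 + y - 11*y² + 354*K) - 338 = -342 + y - 11*y² + 354*K)
j(-98, -318)/P(9*16 - 14, 242) = (-342 - 318 - 11*(-318)² + 354*(-98))/((242*(-15 + 242))) = (-342 - 318 - 11*101124 - 34692)/((242*227)) = (-342 - 318 - 1112364 - 34692)/54934 = -1147716*1/54934 = -573858/27467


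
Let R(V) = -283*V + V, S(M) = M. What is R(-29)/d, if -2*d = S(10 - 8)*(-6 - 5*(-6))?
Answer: -1363/4 ≈ -340.75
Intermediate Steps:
R(V) = -282*V
d = -24 (d = -(10 - 8)*(-6 - 5*(-6))/2 = -(-6 + 30) = -24 ≈ -24.000)
R(-29)/d = -282*(-29)/(-24) = 8178*(-1/24) = -1363/4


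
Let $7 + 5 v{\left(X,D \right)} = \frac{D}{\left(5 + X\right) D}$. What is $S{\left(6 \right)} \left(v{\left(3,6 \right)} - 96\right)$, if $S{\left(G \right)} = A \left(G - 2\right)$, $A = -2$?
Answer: $779$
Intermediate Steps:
$v{\left(X,D \right)} = - \frac{7}{5} + \frac{1}{5 \left(5 + X\right)}$ ($v{\left(X,D \right)} = - \frac{7}{5} + \frac{D \frac{1}{\left(5 + X\right) D}}{5} = - \frac{7}{5} + \frac{D \frac{1}{D \left(5 + X\right)}}{5} = - \frac{7}{5} + \frac{1}{5 \left(5 + X\right)}$)
$S{\left(G \right)} = 4 - 2 G$ ($S{\left(G \right)} = - 2 \left(G - 2\right) = - 2 \left(-2 + G\right) = 4 - 2 G$)
$S{\left(6 \right)} \left(v{\left(3,6 \right)} - 96\right) = \left(4 - 12\right) \left(\frac{-34 - 21}{5 \left(5 + 3\right)} - 96\right) = \left(4 - 12\right) \left(\frac{-34 - 21}{5 \cdot 8} - 96\right) = - 8 \left(\frac{1}{5} \cdot \frac{1}{8} \left(-55\right) - 96\right) = - 8 \left(- \frac{11}{8} - 96\right) = \left(-8\right) \left(- \frac{779}{8}\right) = 779$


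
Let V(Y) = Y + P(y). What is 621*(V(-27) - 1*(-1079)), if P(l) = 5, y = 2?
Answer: 656397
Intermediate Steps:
V(Y) = 5 + Y (V(Y) = Y + 5 = 5 + Y)
621*(V(-27) - 1*(-1079)) = 621*((5 - 27) - 1*(-1079)) = 621*(-22 + 1079) = 621*1057 = 656397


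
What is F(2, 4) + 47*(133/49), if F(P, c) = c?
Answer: 921/7 ≈ 131.57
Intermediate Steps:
F(2, 4) + 47*(133/49) = 4 + 47*(133/49) = 4 + 47*(133*(1/49)) = 4 + 47*(19/7) = 4 + 893/7 = 921/7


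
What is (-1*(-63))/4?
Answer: 63/4 ≈ 15.750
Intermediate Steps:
(-1*(-63))/4 = (1/4)*63 = 63/4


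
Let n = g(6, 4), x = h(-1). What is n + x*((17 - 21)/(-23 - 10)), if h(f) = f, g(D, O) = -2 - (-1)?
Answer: -37/33 ≈ -1.1212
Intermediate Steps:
g(D, O) = -1 (g(D, O) = -2 - 1*(-1) = -2 + 1 = -1)
x = -1
n = -1
n + x*((17 - 21)/(-23 - 10)) = -1 - (17 - 21)/(-23 - 10) = -1 - (-4)/(-33) = -1 - (-4)*(-1)/33 = -1 - 1*4/33 = -1 - 4/33 = -37/33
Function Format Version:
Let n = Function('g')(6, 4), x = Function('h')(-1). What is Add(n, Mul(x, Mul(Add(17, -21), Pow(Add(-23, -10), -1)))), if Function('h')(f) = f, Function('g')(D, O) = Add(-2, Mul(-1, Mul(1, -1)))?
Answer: Rational(-37, 33) ≈ -1.1212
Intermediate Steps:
Function('g')(D, O) = -1 (Function('g')(D, O) = Add(-2, Mul(-1, -1)) = Add(-2, 1) = -1)
x = -1
n = -1
Add(n, Mul(x, Mul(Add(17, -21), Pow(Add(-23, -10), -1)))) = Add(-1, Mul(-1, Mul(Add(17, -21), Pow(Add(-23, -10), -1)))) = Add(-1, Mul(-1, Mul(-4, Pow(-33, -1)))) = Add(-1, Mul(-1, Mul(-4, Rational(-1, 33)))) = Add(-1, Mul(-1, Rational(4, 33))) = Add(-1, Rational(-4, 33)) = Rational(-37, 33)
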